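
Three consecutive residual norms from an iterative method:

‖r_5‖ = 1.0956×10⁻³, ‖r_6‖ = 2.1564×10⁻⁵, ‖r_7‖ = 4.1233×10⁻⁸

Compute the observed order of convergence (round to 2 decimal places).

p ≈ ln(‖r_7‖/‖r_6‖) / ln(‖r_6‖/‖r_5‖)
  = ln(4.1233×10⁻⁸/2.1564×10⁻⁵) / ln(2.1564×10⁻⁵/1.0956×10⁻³)
  = ln(0.00191212) / ln(0.0196824)
  = -6.25954 / -3.92803 ≈ 1.59356

1.59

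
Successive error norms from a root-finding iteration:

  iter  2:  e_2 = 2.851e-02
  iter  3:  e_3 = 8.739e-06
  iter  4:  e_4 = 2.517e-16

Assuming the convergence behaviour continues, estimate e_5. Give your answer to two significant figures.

6.0e-48

First estimate the order: p ≈ ln(e_4/e_3) / ln(e_3/e_2) = ln(2.517e-16/8.739e-06)/ln(8.739e-06/2.851e-02) = ln(2.88019e-11)/ln(0.000306524) ≈ 3.0000.
Then e_5 ≈ e_4·(e_4/e_3)^p = 2.517e-16·(2.88019e-11)^3.0000 = 2.517e-16·2.38926e-32 ≈ 6.014e-48.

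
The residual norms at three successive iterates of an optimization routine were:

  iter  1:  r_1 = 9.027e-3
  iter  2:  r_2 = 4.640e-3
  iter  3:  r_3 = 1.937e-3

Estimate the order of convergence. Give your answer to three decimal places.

p ≈ ln(r_3/r_2) / ln(r_2/r_1)
  = ln(1.937e-3/4.640e-3) / ln(4.640e-3/9.027e-3)
  = ln(0.417457) / ln(0.514014)
  = -0.873574 / -0.665505 ≈ 1.312648

1.313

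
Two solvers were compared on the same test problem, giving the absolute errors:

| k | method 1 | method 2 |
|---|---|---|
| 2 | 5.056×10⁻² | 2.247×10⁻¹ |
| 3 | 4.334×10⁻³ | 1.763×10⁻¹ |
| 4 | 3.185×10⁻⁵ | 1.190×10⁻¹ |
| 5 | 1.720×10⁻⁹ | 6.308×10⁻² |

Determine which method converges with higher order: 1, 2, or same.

1

Method 1: p ≈ ln(1.720×10⁻⁹/3.185×10⁻⁵)/ln(3.185×10⁻⁵/4.334×10⁻³) ≈ 2.00.
Method 2: p ≈ ln(6.308×10⁻²/1.190×10⁻¹)/ln(1.190×10⁻¹/1.763×10⁻¹) ≈ 1.61.
Method 1 has the higher order (≈2.0 vs ≈1.6).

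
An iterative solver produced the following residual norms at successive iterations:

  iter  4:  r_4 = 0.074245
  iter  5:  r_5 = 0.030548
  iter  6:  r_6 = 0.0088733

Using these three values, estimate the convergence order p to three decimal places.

1.392

p ≈ ln(r_6/r_5) / ln(r_5/r_4)
  = ln(0.0088733/0.030548) / ln(0.030548/0.074245)
  = ln(0.290471) / ln(0.411449)
  = -1.236252 / -0.888070 ≈ 1.392066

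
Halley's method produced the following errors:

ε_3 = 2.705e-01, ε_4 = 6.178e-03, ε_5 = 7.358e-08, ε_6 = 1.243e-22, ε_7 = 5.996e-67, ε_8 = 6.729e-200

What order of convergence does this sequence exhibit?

Consecutive ratios: ε_8/ε_7 = 6.729e-200/5.996e-67 = 1.12225e-133, ε_7/ε_6 = 5.996e-67/1.243e-22 = 4.82381e-45.
p ≈ ln(1.12225e-133)/ln(4.82381e-45) = -306.1285/-102.0428 ≈ 3.00.
So the convergence is cubic (order 3).

3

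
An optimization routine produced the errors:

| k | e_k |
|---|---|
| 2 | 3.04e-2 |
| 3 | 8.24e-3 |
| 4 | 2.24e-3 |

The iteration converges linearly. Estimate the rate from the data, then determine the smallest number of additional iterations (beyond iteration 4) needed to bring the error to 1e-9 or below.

12

Rate ρ ≈ e_4/e_3 = 2.24e-3/8.24e-3 = 0.2718.
After j more steps, e_{4+j} ≈ 2.24e-3·ρ^j; need ρ^j ≤ 1e-9/2.24e-3 = 4.46429e-07.
j ≥ ln(4.46429e-07)/ln(0.2718) = -14.6220/-1.30269 = 11.224.
So 12 more iterations are needed.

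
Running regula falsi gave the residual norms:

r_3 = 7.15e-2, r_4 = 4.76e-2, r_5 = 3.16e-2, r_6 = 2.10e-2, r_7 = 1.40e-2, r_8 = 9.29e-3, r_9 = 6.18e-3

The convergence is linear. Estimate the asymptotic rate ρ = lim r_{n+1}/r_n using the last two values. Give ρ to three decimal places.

ρ ≈ r_9/r_8 = 6.18e-3/9.29e-3 = 0.66523

0.665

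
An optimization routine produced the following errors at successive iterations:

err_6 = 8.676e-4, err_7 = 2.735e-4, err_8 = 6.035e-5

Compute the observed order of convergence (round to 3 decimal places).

p ≈ ln(err_8/err_7) / ln(err_7/err_6)
  = ln(6.035e-5/2.735e-4) / ln(2.735e-4/8.676e-4)
  = ln(0.220658) / ln(0.315237)
  = -1.511141 / -1.154431 ≈ 1.308992

1.309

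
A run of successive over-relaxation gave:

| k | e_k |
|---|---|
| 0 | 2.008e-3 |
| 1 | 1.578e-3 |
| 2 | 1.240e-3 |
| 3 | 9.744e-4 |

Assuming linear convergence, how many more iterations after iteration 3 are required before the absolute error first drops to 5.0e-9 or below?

Rate ρ ≈ e_3/e_2 = 9.744e-4/1.240e-3 = 0.7858.
After j more steps, e_{3+j} ≈ 9.744e-4·ρ^j; need ρ^j ≤ 5.0e-9/9.744e-4 = 5.13136e-06.
j ≥ ln(5.13136e-06)/ln(0.7858) = -12.1801/-0.24105 = 50.529.
So 51 more iterations are needed.

51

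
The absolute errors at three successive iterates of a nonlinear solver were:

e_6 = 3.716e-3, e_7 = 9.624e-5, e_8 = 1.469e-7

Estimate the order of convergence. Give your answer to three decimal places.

1.775

p ≈ ln(e_8/e_7) / ln(e_7/e_6)
  = ln(1.469e-7/9.624e-5) / ln(9.624e-5/3.716e-3)
  = ln(0.00152639) / ln(0.0258988)
  = -6.484850 / -3.653559 ≈ 1.774941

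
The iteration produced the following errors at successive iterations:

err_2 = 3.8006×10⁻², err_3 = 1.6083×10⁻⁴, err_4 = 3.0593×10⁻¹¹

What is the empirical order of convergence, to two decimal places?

p ≈ ln(err_4/err_3) / ln(err_3/err_2)
  = ln(3.0593×10⁻¹¹/1.6083×10⁻⁴) / ln(1.6083×10⁻⁴/3.8006×10⁻²)
  = ln(1.90219e-07) / ln(0.0042317)
  = -15.47509 / -5.46515 ≈ 2.83159

2.83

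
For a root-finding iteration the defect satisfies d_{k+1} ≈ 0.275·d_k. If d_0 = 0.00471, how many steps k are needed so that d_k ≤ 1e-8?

After k steps, d_k ≈ 0.00471·0.275^k.
Need 0.275^k ≤ 1e-8/0.00471 = 2.12314e-06.
k ≥ ln(2.12314e-06)/ln(0.275) = -13.0626/-1.29098 = 10.118.
Smallest integer k = 11.

11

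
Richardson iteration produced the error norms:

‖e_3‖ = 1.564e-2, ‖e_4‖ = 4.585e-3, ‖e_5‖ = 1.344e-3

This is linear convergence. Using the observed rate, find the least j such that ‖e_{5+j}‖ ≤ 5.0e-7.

Rate ρ ≈ ‖e_5‖/‖e_4‖ = 1.344e-3/4.585e-3 = 0.2931.
After j more steps, ‖e_{5+j}‖ ≈ 1.344e-3·ρ^j; need ρ^j ≤ 5.0e-7/1.344e-3 = 0.000372024.
j ≥ ln(0.000372024)/ln(0.2931) = -7.8966/-1.22724 = 6.434.
So 7 more iterations are needed.

7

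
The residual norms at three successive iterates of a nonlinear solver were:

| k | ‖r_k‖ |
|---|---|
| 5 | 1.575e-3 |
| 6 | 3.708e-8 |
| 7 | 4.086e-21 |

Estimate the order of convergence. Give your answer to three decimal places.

2.800

p ≈ ln(‖r_7‖/‖r_6‖) / ln(‖r_6‖/‖r_5‖)
  = ln(4.086e-21/3.708e-8) / ln(3.708e-8/1.575e-3)
  = ln(1.10194e-13) / ln(2.35429e-05)
  = -29.836534 / -10.656686 ≈ 2.799795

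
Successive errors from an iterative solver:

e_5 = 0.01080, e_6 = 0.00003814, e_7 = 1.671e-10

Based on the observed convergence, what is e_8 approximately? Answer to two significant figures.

First estimate the order: p ≈ ln(e_7/e_6) / ln(e_6/e_5) = ln(1.671e-10/0.00003814)/ln(0.00003814/0.01080) = ln(4.38123e-06)/ln(0.00353148) ≈ 2.1853.
Then e_8 ≈ e_7·(e_7/e_6)^p = 1.671e-10·(4.38123e-06)^2.1853 = 1.671e-10·1.9511e-12 ≈ 3.26e-22.

3.3e-22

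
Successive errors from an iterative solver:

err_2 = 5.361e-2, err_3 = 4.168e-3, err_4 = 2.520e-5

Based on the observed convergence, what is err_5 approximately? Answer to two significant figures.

First estimate the order: p ≈ ln(err_4/err_3) / ln(err_3/err_2) = ln(2.520e-5/4.168e-3)/ln(4.168e-3/5.361e-2) = ln(0.00604607)/ln(0.0777467) ≈ 1.9999.
Then err_5 ≈ err_4·(err_4/err_3)^p = 2.520e-5·(0.00604607)^1.9999 = 2.520e-5·3.65736e-05 ≈ 9.217e-10.

9.2e-10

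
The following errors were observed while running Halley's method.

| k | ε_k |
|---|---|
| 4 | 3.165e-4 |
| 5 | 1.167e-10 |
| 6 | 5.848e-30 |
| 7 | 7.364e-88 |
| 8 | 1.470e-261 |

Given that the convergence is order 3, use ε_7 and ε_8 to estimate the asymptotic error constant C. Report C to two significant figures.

C ≈ ε_8 / ε_7^3
  = 1.470e-261 / (7.364e-88)^3
  = 1.470e-261 / 3.99339e-262 ≈ 3.6811

3.7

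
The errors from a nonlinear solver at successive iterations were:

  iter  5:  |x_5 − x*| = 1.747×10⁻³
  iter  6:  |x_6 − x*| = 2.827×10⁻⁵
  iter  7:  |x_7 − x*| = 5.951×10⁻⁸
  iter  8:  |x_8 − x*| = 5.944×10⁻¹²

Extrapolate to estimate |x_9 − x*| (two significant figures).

First estimate the order: p ≈ ln(|x_8 − x*|/|x_7 − x*|) / ln(|x_7 − x*|/|x_6 − x*|) = ln(5.944×10⁻¹²/5.951×10⁻⁸)/ln(5.951×10⁻⁸/2.827×10⁻⁵) = ln(9.98824e-05)/ln(0.00210506) ≈ 1.4945.
Then |x_9 − x*| ≈ |x_8 − x*|·(|x_8 − x*|/|x_7 − x*|)^p = 5.944×10⁻¹²·(9.98824e-05)^1.4945 = 5.944×10⁻¹²·1.05011e-06 ≈ 6.242e-18.

6.2e-18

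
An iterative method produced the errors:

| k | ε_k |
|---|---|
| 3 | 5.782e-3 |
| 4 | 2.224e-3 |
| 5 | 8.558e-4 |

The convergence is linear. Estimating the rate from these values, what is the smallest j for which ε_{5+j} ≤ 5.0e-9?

Rate ρ ≈ ε_5/ε_4 = 8.558e-4/2.224e-3 = 0.3848.
After j more steps, ε_{5+j} ≈ 8.558e-4·ρ^j; need ρ^j ≤ 5.0e-9/8.558e-4 = 5.84249e-06.
j ≥ ln(5.84249e-06)/ln(0.3848) = -12.0504/-0.95503 = 12.618.
So 13 more iterations are needed.

13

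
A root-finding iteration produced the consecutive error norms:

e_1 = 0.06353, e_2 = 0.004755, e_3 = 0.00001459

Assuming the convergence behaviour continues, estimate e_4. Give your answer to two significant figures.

3.6e-11

First estimate the order: p ≈ ln(e_3/e_2) / ln(e_2/e_1) = ln(0.00001459/0.004755)/ln(0.004755/0.06353) = ln(0.00306835)/ln(0.0748465) ≈ 2.2322.
Then e_4 ≈ e_3·(e_3/e_2)^p = 0.00001459·(0.00306835)^2.2322 = 0.00001459·2.45623e-06 ≈ 3.584e-11.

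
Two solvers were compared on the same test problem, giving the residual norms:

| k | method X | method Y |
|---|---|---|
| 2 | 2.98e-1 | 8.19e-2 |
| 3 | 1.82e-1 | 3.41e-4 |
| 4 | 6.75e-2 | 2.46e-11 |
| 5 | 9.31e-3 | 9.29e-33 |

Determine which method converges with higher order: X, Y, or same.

Y

Method X: p ≈ ln(9.31e-3/6.75e-2)/ln(6.75e-2/1.82e-1) ≈ 2.00.
Method Y: p ≈ ln(9.29e-33/2.46e-11)/ln(2.46e-11/3.41e-4) ≈ 3.00.
Method Y has the higher order (≈3.0 vs ≈2.0).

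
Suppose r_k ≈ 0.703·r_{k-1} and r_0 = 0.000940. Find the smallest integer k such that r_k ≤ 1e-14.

72

After k steps, r_k ≈ 0.000940·0.703^k.
Need 0.703^k ≤ 1e-14/0.000940 = 1.06383e-11.
k ≥ ln(1.06383e-11)/ln(0.703) = -25.2666/-0.35240 = 71.699.
Smallest integer k = 72.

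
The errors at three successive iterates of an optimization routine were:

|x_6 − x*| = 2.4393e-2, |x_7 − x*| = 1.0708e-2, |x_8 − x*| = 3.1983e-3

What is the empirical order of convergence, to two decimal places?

p ≈ ln(|x_8 − x*|/|x_7 − x*|) / ln(|x_7 − x*|/|x_6 − x*|)
  = ln(3.1983e-3/1.0708e-2) / ln(1.0708e-2/2.4393e-2)
  = ln(0.298683) / ln(0.438978)
  = -1.20837 / -0.82331 ≈ 1.46770

1.47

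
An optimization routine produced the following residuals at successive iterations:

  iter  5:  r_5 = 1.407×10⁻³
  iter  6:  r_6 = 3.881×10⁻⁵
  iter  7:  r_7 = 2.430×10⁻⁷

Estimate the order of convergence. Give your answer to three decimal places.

1.413

p ≈ ln(r_7/r_6) / ln(r_6/r_5)
  = ln(2.430×10⁻⁷/3.881×10⁻⁵) / ln(3.881×10⁻⁵/1.407×10⁻³)
  = ln(0.00626127) / ln(0.0275835)
  = -5.073372 / -3.590538 ≈ 1.412984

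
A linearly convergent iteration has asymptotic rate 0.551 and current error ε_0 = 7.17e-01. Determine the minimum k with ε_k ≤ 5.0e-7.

After k steps, ε_k ≈ 7.17e-01·0.551^k.
Need 0.551^k ≤ 5.0e-7/7.17e-01 = 6.9735e-07.
k ≥ ln(6.9735e-07)/ln(0.551) = -14.1760/-0.59602 = 23.784.
Smallest integer k = 24.

24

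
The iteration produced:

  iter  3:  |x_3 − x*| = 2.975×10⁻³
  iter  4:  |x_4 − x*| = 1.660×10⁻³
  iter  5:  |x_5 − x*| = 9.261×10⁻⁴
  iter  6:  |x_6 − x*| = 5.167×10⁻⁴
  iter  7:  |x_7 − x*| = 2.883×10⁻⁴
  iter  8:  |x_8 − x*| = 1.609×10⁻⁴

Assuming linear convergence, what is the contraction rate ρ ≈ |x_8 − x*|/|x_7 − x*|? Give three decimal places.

0.558

ρ ≈ |x_8 − x*|/|x_7 − x*| = 1.609×10⁻⁴/2.883×10⁻⁴ = 0.55810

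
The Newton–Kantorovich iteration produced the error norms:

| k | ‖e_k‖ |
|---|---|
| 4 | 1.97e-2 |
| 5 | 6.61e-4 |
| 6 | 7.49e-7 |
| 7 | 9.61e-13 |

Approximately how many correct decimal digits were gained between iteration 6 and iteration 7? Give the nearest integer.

Digits gained ≈ log₁₀(‖e_6‖/‖e_7‖) = log₁₀(7.49e-7/9.61e-13) = log₁₀(779396) ≈ 5.892.

6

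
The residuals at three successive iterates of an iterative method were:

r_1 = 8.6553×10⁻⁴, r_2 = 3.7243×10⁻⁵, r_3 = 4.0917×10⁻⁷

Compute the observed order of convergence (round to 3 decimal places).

1.434

p ≈ ln(r_3/r_2) / ln(r_2/r_1)
  = ln(4.0917×10⁻⁷/3.7243×10⁻⁵) / ln(3.7243×10⁻⁵/8.6553×10⁻⁴)
  = ln(0.0109865) / ln(0.0430291)
  = -4.511088 / -3.145879 ≈ 1.433967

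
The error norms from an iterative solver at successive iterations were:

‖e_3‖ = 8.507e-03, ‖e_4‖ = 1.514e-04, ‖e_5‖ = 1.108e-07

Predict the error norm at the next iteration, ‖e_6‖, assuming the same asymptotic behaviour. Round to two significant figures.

First estimate the order: p ≈ ln(‖e_5‖/‖e_4‖) / ln(‖e_4‖/‖e_3‖) = ln(1.108e-07/1.514e-04)/ln(1.514e-04/8.507e-03) = ln(0.000731836)/ln(0.0177971) ≈ 1.7921.
Then ‖e_6‖ ≈ ‖e_5‖·(‖e_5‖/‖e_4‖)^p = 1.108e-07·(0.000731836)^1.7921 = 1.108e-07·2.40279e-06 ≈ 2.662e-13.

2.7e-13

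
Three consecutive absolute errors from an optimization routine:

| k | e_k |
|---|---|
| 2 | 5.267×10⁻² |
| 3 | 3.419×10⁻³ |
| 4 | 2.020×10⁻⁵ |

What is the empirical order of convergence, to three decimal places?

p ≈ ln(e_4/e_3) / ln(e_3/e_2)
  = ln(2.020×10⁻⁵/3.419×10⁻³) / ln(3.419×10⁻³/5.267×10⁻²)
  = ln(0.00590816) / ln(0.0649136)
  = -5.131421 / -2.734698 ≈ 1.876412

1.876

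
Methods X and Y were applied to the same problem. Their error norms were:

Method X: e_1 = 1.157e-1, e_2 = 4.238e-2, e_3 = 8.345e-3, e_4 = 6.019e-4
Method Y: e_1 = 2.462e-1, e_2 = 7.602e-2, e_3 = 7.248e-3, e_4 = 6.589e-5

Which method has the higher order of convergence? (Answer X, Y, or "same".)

Method X: p ≈ ln(6.019e-4/8.345e-3)/ln(8.345e-3/4.238e-2) ≈ 1.62.
Method Y: p ≈ ln(6.589e-5/7.248e-3)/ln(7.248e-3/7.602e-2) ≈ 2.00.
Method Y has the higher order (≈2.0 vs ≈1.6).

Y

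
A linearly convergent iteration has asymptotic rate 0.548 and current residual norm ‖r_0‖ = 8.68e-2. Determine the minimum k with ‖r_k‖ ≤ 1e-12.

42

After k steps, ‖r_k‖ ≈ 8.68e-2·0.548^k.
Need 0.548^k ≤ 1e-12/8.68e-2 = 1.15207e-11.
k ≥ ln(1.15207e-11)/ln(0.548) = -25.1869/-0.60148 = 41.875.
Smallest integer k = 42.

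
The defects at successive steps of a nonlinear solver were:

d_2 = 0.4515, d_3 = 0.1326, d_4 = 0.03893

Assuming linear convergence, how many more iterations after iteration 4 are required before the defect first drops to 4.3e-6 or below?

8

Rate ρ ≈ d_4/d_3 = 0.03893/0.1326 = 0.2936.
After j more steps, d_{4+j} ≈ 0.03893·ρ^j; need ρ^j ≤ 4.3e-6/0.03893 = 0.000110455.
j ≥ ln(0.000110455)/ln(0.2936) = -9.1109/-1.22554 = 7.434.
So 8 more iterations are needed.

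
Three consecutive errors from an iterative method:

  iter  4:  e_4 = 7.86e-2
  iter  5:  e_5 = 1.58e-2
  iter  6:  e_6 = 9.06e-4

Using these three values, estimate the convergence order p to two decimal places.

1.78

p ≈ ln(e_6/e_5) / ln(e_5/e_4)
  = ln(9.06e-4/1.58e-2) / ln(1.58e-2/7.86e-2)
  = ln(0.0573418) / ln(0.201018)
  = -2.85873 / -1.60436 ≈ 1.78185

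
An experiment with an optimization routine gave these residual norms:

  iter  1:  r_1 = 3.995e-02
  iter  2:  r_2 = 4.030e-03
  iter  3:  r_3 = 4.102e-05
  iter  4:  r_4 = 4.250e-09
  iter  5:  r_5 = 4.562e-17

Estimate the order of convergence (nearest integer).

2

Consecutive ratios: r_5/r_4 = 4.562e-17/4.250e-09 = 1.07341e-08, r_4/r_3 = 4.250e-09/4.102e-05 = 0.000103608.
p ≈ ln(1.07341e-08)/ln(0.000103608) = -18.3498/-9.1749 ≈ 2.00.
So the convergence is quadratic (order 2).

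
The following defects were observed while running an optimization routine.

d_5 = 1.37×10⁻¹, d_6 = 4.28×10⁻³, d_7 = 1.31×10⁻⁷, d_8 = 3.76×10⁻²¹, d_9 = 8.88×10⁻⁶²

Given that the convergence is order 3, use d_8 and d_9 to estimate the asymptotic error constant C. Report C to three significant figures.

C ≈ d_9 / d_8^3
  = 8.88×10⁻⁶² / (3.76×10⁻²¹)^3
  = 8.88×10⁻⁶² / 5.31574e-62 ≈ 1.6705

1.67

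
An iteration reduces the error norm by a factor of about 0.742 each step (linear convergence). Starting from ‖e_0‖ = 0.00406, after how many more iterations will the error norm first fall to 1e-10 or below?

After k steps, ‖e_k‖ ≈ 0.00406·0.742^k.
Need 0.742^k ≤ 1e-10/0.00406 = 2.46305e-08.
k ≥ ln(2.46305e-08)/ln(0.742) = -17.5193/-0.29841 = 58.709.
Smallest integer k = 59.

59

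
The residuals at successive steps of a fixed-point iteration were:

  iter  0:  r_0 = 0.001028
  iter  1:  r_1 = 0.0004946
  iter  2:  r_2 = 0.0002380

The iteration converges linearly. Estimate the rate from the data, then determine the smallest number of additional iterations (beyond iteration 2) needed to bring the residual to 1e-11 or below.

24

Rate ρ ≈ r_2/r_1 = 0.0002380/0.0004946 = 0.4812.
After j more steps, r_{2+j} ≈ 0.0002380·ρ^j; need ρ^j ≤ 1e-11/0.0002380 = 4.20168e-08.
j ≥ ln(4.20168e-08)/ln(0.4812) = -16.9852/-0.73147 = 23.221.
So 24 more iterations are needed.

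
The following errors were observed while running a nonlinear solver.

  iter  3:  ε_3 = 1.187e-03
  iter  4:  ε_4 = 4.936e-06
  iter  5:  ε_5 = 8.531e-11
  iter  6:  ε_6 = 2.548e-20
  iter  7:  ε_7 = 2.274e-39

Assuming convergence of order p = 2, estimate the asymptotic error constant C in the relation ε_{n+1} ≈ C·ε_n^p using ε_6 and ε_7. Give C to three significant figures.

3.50

C ≈ ε_7 / ε_6^2
  = 2.274e-39 / (2.548e-20)^2
  = 2.274e-39 / 6.4923e-40 ≈ 3.5026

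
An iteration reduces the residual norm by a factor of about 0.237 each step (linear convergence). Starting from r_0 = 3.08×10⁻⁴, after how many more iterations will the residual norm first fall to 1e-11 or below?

12

After k steps, r_k ≈ 3.08×10⁻⁴·0.237^k.
Need 0.237^k ≤ 1e-11/3.08×10⁻⁴ = 3.24675e-08.
k ≥ ln(3.24675e-08)/ln(0.237) = -17.2430/-1.43970 = 11.977.
Smallest integer k = 12.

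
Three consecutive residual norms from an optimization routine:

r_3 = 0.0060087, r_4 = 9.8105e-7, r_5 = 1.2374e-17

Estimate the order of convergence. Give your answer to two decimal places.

2.88

p ≈ ln(r_5/r_4) / ln(r_4/r_3)
  = ln(1.2374e-17/9.8105e-7) / ln(9.8105e-7/0.0060087)
  = ln(1.2613e-11) / ln(0.000163272)
  = -25.09629 / -8.72009 ≈ 2.87799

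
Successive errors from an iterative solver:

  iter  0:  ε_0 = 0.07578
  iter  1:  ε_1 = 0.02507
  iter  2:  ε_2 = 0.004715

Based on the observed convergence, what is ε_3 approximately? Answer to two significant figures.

3.8e-4

First estimate the order: p ≈ ln(ε_2/ε_1) / ln(ε_1/ε_0) = ln(0.004715/0.02507)/ln(0.02507/0.07578) = ln(0.188073)/ln(0.330826) ≈ 1.5106.
Then ε_3 ≈ ε_2·(ε_2/ε_1)^p = 0.004715·(0.188073)^1.5106 = 0.004715·0.0801304 ≈ 0.0003778.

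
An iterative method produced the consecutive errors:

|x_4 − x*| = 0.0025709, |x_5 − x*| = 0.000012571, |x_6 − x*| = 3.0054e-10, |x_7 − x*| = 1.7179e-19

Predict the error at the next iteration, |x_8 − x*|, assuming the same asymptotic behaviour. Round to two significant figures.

5.6e-38

First estimate the order: p ≈ ln(|x_7 − x*|/|x_6 − x*|) / ln(|x_6 − x*|/|x_5 − x*|) = ln(1.7179e-19/3.0054e-10)/ln(3.0054e-10/0.000012571) = ln(5.71604e-10)/ln(2.39074e-05) ≈ 2.0000.
Then |x_8 − x*| ≈ |x_7 − x*|·(|x_7 − x*|/|x_6 − x*|)^p = 1.7179e-19·(5.71604e-10)^2.0000 = 1.7179e-19·3.26731e-19 ≈ 5.613e-38.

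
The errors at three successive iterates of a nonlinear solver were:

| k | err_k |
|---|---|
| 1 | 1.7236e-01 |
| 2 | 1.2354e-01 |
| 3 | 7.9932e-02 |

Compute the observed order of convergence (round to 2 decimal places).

p ≈ ln(err_3/err_2) / ln(err_2/err_1)
  = ln(7.9932e-02/1.2354e-01) / ln(1.2354e-01/1.7236e-01)
  = ln(0.647013) / ln(0.716756)
  = -0.43539 / -0.33302 ≈ 1.30740

1.31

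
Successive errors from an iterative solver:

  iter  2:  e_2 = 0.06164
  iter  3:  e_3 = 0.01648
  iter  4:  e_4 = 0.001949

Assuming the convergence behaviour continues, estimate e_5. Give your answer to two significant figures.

First estimate the order: p ≈ ln(e_4/e_3) / ln(e_3/e_2) = ln(0.001949/0.01648)/ln(0.01648/0.06164) = ln(0.118265)/ln(0.267359) ≈ 1.6183.
Then e_5 ≈ e_4·(e_4/e_3)^p = 0.001949·(0.118265)^1.6183 = 0.001949·0.0315939 ≈ 6.158e-05.

6.2e-5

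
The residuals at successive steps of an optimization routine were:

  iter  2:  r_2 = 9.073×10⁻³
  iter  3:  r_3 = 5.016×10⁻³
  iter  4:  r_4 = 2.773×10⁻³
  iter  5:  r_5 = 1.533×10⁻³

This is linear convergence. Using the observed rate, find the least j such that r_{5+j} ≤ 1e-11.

Rate ρ ≈ r_5/r_4 = 1.533×10⁻³/2.773×10⁻³ = 0.5528.
After j more steps, r_{5+j} ≈ 1.533×10⁻³·ρ^j; need ρ^j ≤ 1e-11/1.533×10⁻³ = 6.52316e-09.
j ≥ ln(6.52316e-09)/ln(0.5528) = -18.8479/-0.59276 = 31.797.
So 32 more iterations are needed.

32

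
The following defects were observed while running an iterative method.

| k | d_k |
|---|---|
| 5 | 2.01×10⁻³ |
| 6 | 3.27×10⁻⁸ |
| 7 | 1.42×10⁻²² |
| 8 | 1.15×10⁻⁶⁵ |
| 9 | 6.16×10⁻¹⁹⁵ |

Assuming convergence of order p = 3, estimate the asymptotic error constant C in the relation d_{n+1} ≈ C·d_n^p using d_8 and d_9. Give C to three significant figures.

4.05

C ≈ d_9 / d_8^3
  = 6.16×10⁻¹⁹⁵ / (1.15×10⁻⁶⁵)^3
  = 6.16×10⁻¹⁹⁵ / 1.52087e-195 ≈ 4.0503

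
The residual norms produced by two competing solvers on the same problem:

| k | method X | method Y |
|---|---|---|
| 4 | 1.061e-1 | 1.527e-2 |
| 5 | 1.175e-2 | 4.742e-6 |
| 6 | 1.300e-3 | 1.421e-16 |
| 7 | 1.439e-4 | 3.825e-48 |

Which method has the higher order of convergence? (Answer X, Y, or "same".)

Method X: p ≈ ln(1.439e-4/1.300e-3)/ln(1.300e-3/1.175e-2) ≈ 1.00.
Method Y: p ≈ ln(3.825e-48/1.421e-16)/ln(1.421e-16/4.742e-6) ≈ 3.00.
Method Y has the higher order (≈3.0 vs ≈1.0).

Y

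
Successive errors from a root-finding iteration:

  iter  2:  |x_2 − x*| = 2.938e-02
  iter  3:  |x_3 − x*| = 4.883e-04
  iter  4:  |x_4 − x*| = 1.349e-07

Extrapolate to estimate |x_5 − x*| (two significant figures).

First estimate the order: p ≈ ln(|x_4 − x*|/|x_3 − x*|) / ln(|x_3 − x*|/|x_2 − x*|) = ln(1.349e-07/4.883e-04)/ln(4.883e-04/2.938e-02) = ln(0.000276265)/ln(0.0166201) ≈ 2.0000.
Then |x_5 − x*| ≈ |x_4 − x*|·(|x_4 − x*|/|x_3 − x*|)^p = 1.349e-07·(0.000276265)^2.0000 = 1.349e-07·7.63224e-08 ≈ 1.03e-14.

1.0e-14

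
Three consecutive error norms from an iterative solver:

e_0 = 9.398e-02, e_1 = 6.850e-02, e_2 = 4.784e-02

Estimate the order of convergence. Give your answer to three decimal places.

1.135

p ≈ ln(e_2/e_1) / ln(e_1/e_0)
  = ln(4.784e-02/6.850e-02) / ln(6.850e-02/9.398e-02)
  = ln(0.698394) / ln(0.728878)
  = -0.358972 / -0.316249 ≈ 1.135093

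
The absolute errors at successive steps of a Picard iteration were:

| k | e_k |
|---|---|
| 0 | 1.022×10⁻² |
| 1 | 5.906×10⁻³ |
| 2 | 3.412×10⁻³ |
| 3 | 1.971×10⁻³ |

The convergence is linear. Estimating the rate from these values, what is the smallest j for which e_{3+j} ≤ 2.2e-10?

30

Rate ρ ≈ e_3/e_2 = 1.971×10⁻³/3.412×10⁻³ = 0.5777.
After j more steps, e_{3+j} ≈ 1.971×10⁻³·ρ^j; need ρ^j ≤ 2.2e-10/1.971×10⁻³ = 1.11618e-07.
j ≥ ln(1.11618e-07)/ln(0.5777) = -16.0082/-0.54870 = 29.175.
So 30 more iterations are needed.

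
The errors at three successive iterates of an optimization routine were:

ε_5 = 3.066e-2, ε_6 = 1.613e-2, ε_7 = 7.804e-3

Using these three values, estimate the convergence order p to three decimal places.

p ≈ ln(ε_7/ε_6) / ln(ε_6/ε_5)
  = ln(7.804e-3/1.613e-2) / ln(1.613e-2/3.066e-2)
  = ln(0.483819) / ln(0.526093)
  = -0.726044 / -0.642277 ≈ 1.130422

1.130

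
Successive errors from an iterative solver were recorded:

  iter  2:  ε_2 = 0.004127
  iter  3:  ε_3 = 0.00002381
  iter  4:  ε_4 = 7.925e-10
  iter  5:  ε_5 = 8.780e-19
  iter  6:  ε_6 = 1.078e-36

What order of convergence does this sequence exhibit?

2

Consecutive ratios: ε_6/ε_5 = 1.078e-36/8.780e-19 = 1.22779e-18, ε_5/ε_4 = 8.780e-19/7.925e-10 = 1.10789e-09.
p ≈ ln(1.22779e-18)/ln(1.10789e-09) = -41.2413/-20.6208 ≈ 2.00.
So the convergence is quadratic (order 2).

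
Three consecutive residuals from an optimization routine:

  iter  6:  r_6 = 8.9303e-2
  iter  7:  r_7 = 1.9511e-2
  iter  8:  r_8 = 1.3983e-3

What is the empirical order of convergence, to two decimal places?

1.73

p ≈ ln(r_8/r_7) / ln(r_7/r_6)
  = ln(1.3983e-3/1.9511e-2) / ln(1.9511e-2/8.9303e-2)
  = ln(0.0716673) / ln(0.218481)
  = -2.63572 / -1.52106 ≈ 1.73282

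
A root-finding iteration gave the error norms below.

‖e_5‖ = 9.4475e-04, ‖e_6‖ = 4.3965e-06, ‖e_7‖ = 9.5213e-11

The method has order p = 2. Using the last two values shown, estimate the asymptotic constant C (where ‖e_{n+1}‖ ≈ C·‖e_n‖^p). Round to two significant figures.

C ≈ ‖e_7‖ / ‖e_6‖^2
  = 9.5213e-11 / (4.3965e-06)^2
  = 9.5213e-11 / 1.93292e-11 ≈ 4.9259

4.9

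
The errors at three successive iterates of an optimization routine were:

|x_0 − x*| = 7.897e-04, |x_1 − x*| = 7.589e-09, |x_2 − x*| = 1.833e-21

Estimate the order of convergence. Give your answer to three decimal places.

p ≈ ln(|x_2 − x*|/|x_1 − x*|) / ln(|x_1 − x*|/|x_0 − x*|)
  = ln(1.833e-21/7.589e-09) / ln(7.589e-09/7.897e-04)
  = ln(2.41534e-13) / ln(9.60998e-06)
  = -29.051766 / -11.552708 ≈ 2.514715

2.515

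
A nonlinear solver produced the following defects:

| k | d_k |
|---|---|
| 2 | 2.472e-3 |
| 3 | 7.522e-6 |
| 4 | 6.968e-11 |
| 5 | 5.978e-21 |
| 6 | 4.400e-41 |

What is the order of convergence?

2

Consecutive ratios: d_6/d_5 = 4.400e-41/5.978e-21 = 7.36032e-21, d_5/d_4 = 5.978e-21/6.968e-11 = 8.57922e-11.
p ≈ ln(7.36032e-21)/ln(8.57922e-11) = -46.3582/-23.1791 ≈ 2.00.
So the convergence is quadratic (order 2).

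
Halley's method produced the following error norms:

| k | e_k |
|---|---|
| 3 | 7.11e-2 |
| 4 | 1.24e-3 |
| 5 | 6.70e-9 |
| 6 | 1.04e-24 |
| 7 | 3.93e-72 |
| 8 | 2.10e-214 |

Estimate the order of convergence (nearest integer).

Consecutive ratios: e_8/e_7 = 2.10e-214/3.93e-72 = 5.34351e-143, e_7/e_6 = 3.93e-72/1.04e-24 = 3.77885e-48.
p ≈ ln(5.34351e-143)/ln(3.77885e-48) = -327.5938/-109.1947 ≈ 3.00.
So the convergence is cubic (order 3).

3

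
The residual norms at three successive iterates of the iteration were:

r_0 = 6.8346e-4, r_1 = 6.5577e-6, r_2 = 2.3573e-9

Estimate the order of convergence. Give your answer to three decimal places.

1.707

p ≈ ln(r_2/r_1) / ln(r_1/r_0)
  = ln(2.3573e-9/6.5577e-6) / ln(6.5577e-6/6.8346e-4)
  = ln(0.000359471) / ln(0.00959486)
  = -7.930877 / -4.646528 ≈ 1.706839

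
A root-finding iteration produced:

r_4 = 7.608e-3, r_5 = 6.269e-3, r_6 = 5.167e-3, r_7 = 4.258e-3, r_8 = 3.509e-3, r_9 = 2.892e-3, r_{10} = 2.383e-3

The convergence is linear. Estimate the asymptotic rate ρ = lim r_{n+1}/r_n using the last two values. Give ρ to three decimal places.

ρ ≈ r_{10}/r_9 = 2.383e-3/2.892e-3 = 0.82400

0.824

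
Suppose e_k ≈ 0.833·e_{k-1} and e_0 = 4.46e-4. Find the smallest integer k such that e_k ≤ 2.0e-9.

After k steps, e_k ≈ 4.46e-4·0.833^k.
Need 0.833^k ≤ 2.0e-9/4.46e-4 = 4.4843e-06.
k ≥ ln(4.4843e-06)/ln(0.833) = -12.3149/-0.18272 = 67.398.
Smallest integer k = 68.

68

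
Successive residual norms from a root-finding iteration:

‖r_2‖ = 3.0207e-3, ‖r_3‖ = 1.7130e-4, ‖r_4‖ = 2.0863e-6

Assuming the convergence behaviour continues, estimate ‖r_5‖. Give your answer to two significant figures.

First estimate the order: p ≈ ln(‖r_4‖/‖r_3‖) / ln(‖r_3‖/‖r_2‖) = ln(2.0863e-6/1.7130e-4)/ln(1.7130e-4/3.0207e-3) = ln(0.0121792)/ln(0.0567087) ≈ 1.5360.
Then ‖r_5‖ ≈ ‖r_4‖·(‖r_4‖/‖r_3‖)^p = 2.0863e-6·(0.0121792)^1.5360 = 2.0863e-6·0.00114686 ≈ 2.393e-09.

2.4e-9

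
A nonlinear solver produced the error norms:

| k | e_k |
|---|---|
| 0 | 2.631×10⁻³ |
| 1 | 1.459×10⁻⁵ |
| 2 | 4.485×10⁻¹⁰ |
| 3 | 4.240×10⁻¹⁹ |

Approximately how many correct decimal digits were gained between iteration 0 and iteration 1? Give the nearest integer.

Digits gained ≈ log₁₀(e_0/e_1) = log₁₀(2.631×10⁻³/1.459×10⁻⁵) = log₁₀(180.329) ≈ 2.256.

2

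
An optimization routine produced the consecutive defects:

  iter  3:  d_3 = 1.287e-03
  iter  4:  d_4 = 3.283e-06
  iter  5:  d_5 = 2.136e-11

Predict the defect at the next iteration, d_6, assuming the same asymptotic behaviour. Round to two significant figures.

9.0e-22

First estimate the order: p ≈ ln(d_5/d_4) / ln(d_4/d_3) = ln(2.136e-11/3.283e-06)/ln(3.283e-06/1.287e-03) = ln(6.50624e-06)/ln(0.00255089) ≈ 2.0000.
Then d_6 ≈ d_5·(d_5/d_4)^p = 2.136e-11·(6.50624e-06)^2.0000 = 2.136e-11·4.23312e-11 ≈ 9.042e-22.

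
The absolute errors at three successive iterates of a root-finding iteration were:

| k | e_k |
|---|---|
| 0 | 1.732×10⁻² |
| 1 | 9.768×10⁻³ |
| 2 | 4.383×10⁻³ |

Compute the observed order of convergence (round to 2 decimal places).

1.40

p ≈ ln(e_2/e_1) / ln(e_1/e_0)
  = ln(4.383×10⁻³/9.768×10⁻³) / ln(9.768×10⁻³/1.732×10⁻²)
  = ln(0.44871) / ln(0.563972)
  = -0.80138 / -0.57275 ≈ 1.39918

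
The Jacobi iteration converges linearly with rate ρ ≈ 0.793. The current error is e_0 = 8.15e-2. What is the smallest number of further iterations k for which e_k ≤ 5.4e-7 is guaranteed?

After k steps, e_k ≈ 8.15e-2·0.793^k.
Need 0.793^k ≤ 5.4e-7/8.15e-2 = 6.62577e-06.
k ≥ ln(6.62577e-06)/ln(0.793) = -11.9245/-0.23193 = 51.414.
Smallest integer k = 52.

52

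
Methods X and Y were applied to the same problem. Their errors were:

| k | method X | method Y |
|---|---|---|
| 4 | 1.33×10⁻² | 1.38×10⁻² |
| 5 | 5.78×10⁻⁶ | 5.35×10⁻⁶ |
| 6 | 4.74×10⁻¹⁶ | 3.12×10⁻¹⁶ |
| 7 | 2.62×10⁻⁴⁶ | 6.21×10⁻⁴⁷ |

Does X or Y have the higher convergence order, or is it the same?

same

Method X: p ≈ ln(2.62×10⁻⁴⁶/4.74×10⁻¹⁶)/ln(4.74×10⁻¹⁶/5.78×10⁻⁶) ≈ 3.00.
Method Y: p ≈ ln(6.21×10⁻⁴⁷/3.12×10⁻¹⁶)/ln(3.12×10⁻¹⁶/5.35×10⁻⁶) ≈ 3.00.
Both orders ≈ 3.0 — effectively the same.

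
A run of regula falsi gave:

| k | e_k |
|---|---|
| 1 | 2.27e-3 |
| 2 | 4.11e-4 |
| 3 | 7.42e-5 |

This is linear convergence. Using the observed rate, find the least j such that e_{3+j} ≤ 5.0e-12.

10

Rate ρ ≈ e_3/e_2 = 7.42e-5/4.11e-4 = 0.1805.
After j more steps, e_{3+j} ≈ 7.42e-5·ρ^j; need ρ^j ≤ 5.0e-12/7.42e-5 = 6.73854e-08.
j ≥ ln(6.73854e-08)/ln(0.1805) = -16.5128/-1.71202 = 9.645.
So 10 more iterations are needed.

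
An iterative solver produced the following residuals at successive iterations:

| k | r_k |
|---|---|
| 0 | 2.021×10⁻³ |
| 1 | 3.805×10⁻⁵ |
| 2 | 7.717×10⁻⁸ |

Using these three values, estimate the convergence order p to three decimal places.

p ≈ ln(r_2/r_1) / ln(r_1/r_0)
  = ln(7.717×10⁻⁸/3.805×10⁻⁵) / ln(3.805×10⁻⁵/2.021×10⁻³)
  = ln(0.00202812) / ln(0.0188273)
  = -6.200646 / -3.972447 ≈ 1.560913

1.561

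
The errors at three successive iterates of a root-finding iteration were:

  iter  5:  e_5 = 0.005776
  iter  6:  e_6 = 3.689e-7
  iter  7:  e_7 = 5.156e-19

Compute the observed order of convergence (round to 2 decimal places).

p ≈ ln(e_7/e_6) / ln(e_6/e_5)
  = ln(5.156e-19/3.689e-7) / ln(3.689e-7/0.005776)
  = ln(1.39767e-12) / ln(6.38677e-05)
  = -27.29621 / -9.65870 ≈ 2.82607

2.83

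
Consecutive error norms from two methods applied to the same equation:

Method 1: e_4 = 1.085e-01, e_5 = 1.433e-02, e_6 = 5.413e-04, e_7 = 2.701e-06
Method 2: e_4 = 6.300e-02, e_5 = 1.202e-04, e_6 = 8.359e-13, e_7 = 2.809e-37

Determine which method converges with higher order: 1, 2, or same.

2

Method 1: p ≈ ln(2.701e-06/5.413e-04)/ln(5.413e-04/1.433e-02) ≈ 1.62.
Method 2: p ≈ ln(2.809e-37/8.359e-13)/ln(8.359e-13/1.202e-04) ≈ 3.00.
Method 2 has the higher order (≈3.0 vs ≈1.6).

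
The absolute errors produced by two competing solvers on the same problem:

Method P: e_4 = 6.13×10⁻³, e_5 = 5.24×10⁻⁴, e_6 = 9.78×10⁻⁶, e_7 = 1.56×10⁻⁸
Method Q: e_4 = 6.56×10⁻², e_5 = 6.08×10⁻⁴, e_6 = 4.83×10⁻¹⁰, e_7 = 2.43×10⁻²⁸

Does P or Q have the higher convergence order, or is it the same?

Q

Method P: p ≈ ln(1.56×10⁻⁸/9.78×10⁻⁶)/ln(9.78×10⁻⁶/5.24×10⁻⁴) ≈ 1.62.
Method Q: p ≈ ln(2.43×10⁻²⁸/4.83×10⁻¹⁰)/ln(4.83×10⁻¹⁰/6.08×10⁻⁴) ≈ 3.00.
Method Q has the higher order (≈3.0 vs ≈1.6).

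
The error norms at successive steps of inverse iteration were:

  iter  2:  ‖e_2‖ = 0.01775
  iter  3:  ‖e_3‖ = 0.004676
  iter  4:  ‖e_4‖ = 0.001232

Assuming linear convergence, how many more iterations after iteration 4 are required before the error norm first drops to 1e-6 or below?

Rate ρ ≈ ‖e_4‖/‖e_3‖ = 0.001232/0.004676 = 0.2635.
After j more steps, ‖e_{4+j}‖ ≈ 0.001232·ρ^j; need ρ^j ≤ 1e-6/0.001232 = 0.000811688.
j ≥ ln(0.000811688)/ln(0.2635) = -7.1164/-1.33370 = 5.336.
So 6 more iterations are needed.

6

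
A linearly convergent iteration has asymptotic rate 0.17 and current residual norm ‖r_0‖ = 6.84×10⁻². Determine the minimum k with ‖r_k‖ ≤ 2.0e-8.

After k steps, ‖r_k‖ ≈ 6.84×10⁻²·0.17^k.
Need 0.17^k ≤ 2.0e-8/6.84×10⁻² = 2.92398e-07.
k ≥ ln(2.92398e-07)/ln(0.17) = -15.0451/-1.77196 = 8.491.
Smallest integer k = 9.

9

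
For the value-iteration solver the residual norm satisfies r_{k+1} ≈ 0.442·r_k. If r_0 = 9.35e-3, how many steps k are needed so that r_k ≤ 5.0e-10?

21

After k steps, r_k ≈ 9.35e-3·0.442^k.
Need 0.442^k ≤ 5.0e-10/9.35e-3 = 5.34759e-08.
k ≥ ln(5.34759e-08)/ln(0.442) = -16.7440/-0.81645 = 20.508.
Smallest integer k = 21.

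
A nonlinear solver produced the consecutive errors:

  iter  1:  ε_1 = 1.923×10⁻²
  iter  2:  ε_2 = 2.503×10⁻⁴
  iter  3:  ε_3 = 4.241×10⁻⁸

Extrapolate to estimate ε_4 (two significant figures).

First estimate the order: p ≈ ln(ε_3/ε_2) / ln(ε_2/ε_1) = ln(4.241×10⁻⁸/2.503×10⁻⁴)/ln(2.503×10⁻⁴/1.923×10⁻²) = ln(0.000169437)/ln(0.0130161) ≈ 2.0000.
Then ε_4 ≈ ε_3·(ε_3/ε_2)^p = 4.241×10⁻⁸·(0.000169437)^2.0000 = 4.241×10⁻⁸·2.87089e-08 ≈ 1.218e-15.

1.2e-15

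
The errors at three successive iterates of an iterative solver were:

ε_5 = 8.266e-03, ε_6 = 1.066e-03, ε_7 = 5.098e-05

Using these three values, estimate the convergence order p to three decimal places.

1.484

p ≈ ln(ε_7/ε_6) / ln(ε_6/ε_5)
  = ln(5.098e-05/1.066e-03) / ln(1.066e-03/8.266e-03)
  = ln(0.0478236) / ln(0.128962)
  = -3.040236 / -2.048237 ≈ 1.484318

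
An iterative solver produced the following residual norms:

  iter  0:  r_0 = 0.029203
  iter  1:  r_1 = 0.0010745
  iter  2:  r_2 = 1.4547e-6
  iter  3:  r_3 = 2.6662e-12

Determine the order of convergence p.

2

Consecutive ratios: r_3/r_2 = 2.6662e-12/1.4547e-6 = 1.83282e-06, r_2/r_1 = 1.4547e-6/0.0010745 = 0.00135384.
p ≈ ln(1.83282e-06)/ln(0.00135384) = -13.2097/-6.6048 ≈ 2.00.
So the convergence is quadratic (order 2).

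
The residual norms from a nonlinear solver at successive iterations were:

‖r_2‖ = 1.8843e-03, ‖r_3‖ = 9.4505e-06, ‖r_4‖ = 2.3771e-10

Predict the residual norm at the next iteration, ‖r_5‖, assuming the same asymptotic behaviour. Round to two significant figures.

1.5e-19

First estimate the order: p ≈ ln(‖r_4‖/‖r_3‖) / ln(‖r_3‖/‖r_2‖) = ln(2.3771e-10/9.4505e-06)/ln(9.4505e-06/1.8843e-03) = ln(2.51532e-05)/ln(0.00501539) ≈ 2.0000.
Then ‖r_5‖ ≈ ‖r_4‖·(‖r_4‖/‖r_3‖)^p = 2.3771e-10·(2.51532e-05)^2.0000 = 2.3771e-10·6.32683e-10 ≈ 1.504e-19.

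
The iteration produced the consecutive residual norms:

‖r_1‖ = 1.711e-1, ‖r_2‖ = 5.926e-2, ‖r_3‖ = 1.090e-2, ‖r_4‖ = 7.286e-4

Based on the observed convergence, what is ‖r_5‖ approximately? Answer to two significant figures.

First estimate the order: p ≈ ln(‖r_4‖/‖r_3‖) / ln(‖r_3‖/‖r_2‖) = ln(7.286e-4/1.090e-2)/ln(1.090e-2/5.926e-2) = ln(0.066844)/ln(0.183935) ≈ 1.5978.
Then ‖r_5‖ ≈ ‖r_4‖·(‖r_4‖/‖r_3‖)^p = 7.286e-4·(0.066844)^1.5978 = 7.286e-4·0.0132643 ≈ 9.664e-06.

9.7e-6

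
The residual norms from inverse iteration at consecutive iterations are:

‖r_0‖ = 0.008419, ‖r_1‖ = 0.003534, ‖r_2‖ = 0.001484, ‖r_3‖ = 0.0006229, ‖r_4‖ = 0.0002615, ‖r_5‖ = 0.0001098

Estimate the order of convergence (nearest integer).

1

Consecutive ratios: ‖r_5‖/‖r_4‖ = 0.0001098/0.0002615 = 0.419885, ‖r_4‖/‖r_3‖ = 0.0002615/0.0006229 = 0.419811.
p ≈ ln(0.419885)/ln(0.419811) = -0.8678/-0.8680 ≈ 1.00.
So the convergence is linear (order 1).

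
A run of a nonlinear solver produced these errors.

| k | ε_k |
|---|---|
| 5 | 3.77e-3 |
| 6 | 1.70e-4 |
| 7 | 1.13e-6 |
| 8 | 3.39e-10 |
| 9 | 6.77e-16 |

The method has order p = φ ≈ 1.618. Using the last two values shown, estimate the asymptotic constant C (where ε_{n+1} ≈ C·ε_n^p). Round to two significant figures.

C ≈ ε_9 / ε_8^1.618
  = 6.77e-16 / (3.39e-10)^1.618
  = 6.77e-16 / 4.76281e-16 ≈ 1.4214

1.4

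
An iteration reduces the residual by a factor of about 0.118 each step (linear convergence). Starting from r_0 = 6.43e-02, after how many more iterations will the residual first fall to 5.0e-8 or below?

After k steps, r_k ≈ 6.43e-02·0.118^k.
Need 0.118^k ≤ 5.0e-8/6.43e-02 = 7.77605e-07.
k ≥ ln(7.77605e-07)/ln(0.118) = -14.0670/-2.13707 = 6.582.
Smallest integer k = 7.

7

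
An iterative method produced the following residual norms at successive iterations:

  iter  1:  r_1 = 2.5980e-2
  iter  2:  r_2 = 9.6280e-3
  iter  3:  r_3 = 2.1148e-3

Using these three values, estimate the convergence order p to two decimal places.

1.53

p ≈ ln(r_3/r_2) / ln(r_2/r_1)
  = ln(2.1148e-3/9.6280e-3) / ln(9.6280e-3/2.5980e-2)
  = ln(0.219651) / ln(0.370593)
  = -1.51572 / -0.99265 ≈ 1.52694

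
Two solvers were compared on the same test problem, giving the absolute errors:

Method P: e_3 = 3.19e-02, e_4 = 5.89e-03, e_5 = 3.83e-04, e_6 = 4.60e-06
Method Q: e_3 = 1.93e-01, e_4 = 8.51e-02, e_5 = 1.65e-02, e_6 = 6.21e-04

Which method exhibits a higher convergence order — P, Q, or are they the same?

Method P: p ≈ ln(4.60e-06/3.83e-04)/ln(3.83e-04/5.89e-03) ≈ 1.62.
Method Q: p ≈ ln(6.21e-04/1.65e-02)/ln(1.65e-02/8.51e-02) ≈ 2.00.
Method Q has the higher order (≈2.0 vs ≈1.6).

Q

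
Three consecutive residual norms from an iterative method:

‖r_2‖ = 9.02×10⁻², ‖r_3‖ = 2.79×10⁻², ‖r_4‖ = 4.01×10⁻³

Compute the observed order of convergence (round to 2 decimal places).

p ≈ ln(‖r_4‖/‖r_3‖) / ln(‖r_3‖/‖r_2‖)
  = ln(4.01×10⁻³/2.79×10⁻²) / ln(2.79×10⁻²/9.02×10⁻²)
  = ln(0.143728) / ln(0.309313)
  = -1.93983 / -1.17340 ≈ 1.65317

1.65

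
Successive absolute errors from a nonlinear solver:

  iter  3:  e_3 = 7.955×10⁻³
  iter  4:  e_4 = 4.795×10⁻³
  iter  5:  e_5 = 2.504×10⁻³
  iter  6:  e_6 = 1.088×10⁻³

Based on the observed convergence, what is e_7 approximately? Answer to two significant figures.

3.7e-4

First estimate the order: p ≈ ln(e_6/e_5) / ln(e_5/e_4) = ln(1.088×10⁻³/2.504×10⁻³)/ln(2.504×10⁻³/4.795×10⁻³) = ln(0.434505)/ln(0.522211) ≈ 1.2830.
Then e_7 ≈ e_6·(e_6/e_5)^p = 1.088×10⁻³·(0.434505)^1.2830 = 1.088×10⁻³·0.3432 ≈ 0.0003734.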